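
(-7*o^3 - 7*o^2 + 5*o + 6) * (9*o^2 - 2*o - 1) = -63*o^5 - 49*o^4 + 66*o^3 + 51*o^2 - 17*o - 6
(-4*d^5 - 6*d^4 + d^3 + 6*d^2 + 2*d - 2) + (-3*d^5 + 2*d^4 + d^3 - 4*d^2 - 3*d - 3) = -7*d^5 - 4*d^4 + 2*d^3 + 2*d^2 - d - 5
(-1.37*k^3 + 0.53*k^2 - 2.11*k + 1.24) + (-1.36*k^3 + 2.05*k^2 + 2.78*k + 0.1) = -2.73*k^3 + 2.58*k^2 + 0.67*k + 1.34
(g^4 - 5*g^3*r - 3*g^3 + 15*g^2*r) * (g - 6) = g^5 - 5*g^4*r - 9*g^4 + 45*g^3*r + 18*g^3 - 90*g^2*r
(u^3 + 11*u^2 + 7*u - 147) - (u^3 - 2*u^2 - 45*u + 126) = 13*u^2 + 52*u - 273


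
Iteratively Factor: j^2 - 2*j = (j - 2)*(j)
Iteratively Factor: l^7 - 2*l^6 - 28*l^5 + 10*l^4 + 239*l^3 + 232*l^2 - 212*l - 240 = (l + 1)*(l^6 - 3*l^5 - 25*l^4 + 35*l^3 + 204*l^2 + 28*l - 240) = (l + 1)*(l + 2)*(l^5 - 5*l^4 - 15*l^3 + 65*l^2 + 74*l - 120) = (l - 4)*(l + 1)*(l + 2)*(l^4 - l^3 - 19*l^2 - 11*l + 30) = (l - 4)*(l + 1)*(l + 2)^2*(l^3 - 3*l^2 - 13*l + 15) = (l - 5)*(l - 4)*(l + 1)*(l + 2)^2*(l^2 + 2*l - 3) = (l - 5)*(l - 4)*(l - 1)*(l + 1)*(l + 2)^2*(l + 3)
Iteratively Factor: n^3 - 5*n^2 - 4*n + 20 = (n - 2)*(n^2 - 3*n - 10) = (n - 5)*(n - 2)*(n + 2)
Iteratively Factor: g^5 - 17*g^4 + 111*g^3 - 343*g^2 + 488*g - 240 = (g - 4)*(g^4 - 13*g^3 + 59*g^2 - 107*g + 60) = (g - 5)*(g - 4)*(g^3 - 8*g^2 + 19*g - 12) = (g - 5)*(g - 4)^2*(g^2 - 4*g + 3) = (g - 5)*(g - 4)^2*(g - 1)*(g - 3)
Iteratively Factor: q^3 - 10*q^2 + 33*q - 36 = (q - 3)*(q^2 - 7*q + 12) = (q - 3)^2*(q - 4)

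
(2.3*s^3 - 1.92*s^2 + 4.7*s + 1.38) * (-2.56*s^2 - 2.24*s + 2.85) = -5.888*s^5 - 0.236800000000001*s^4 - 1.1762*s^3 - 19.5328*s^2 + 10.3038*s + 3.933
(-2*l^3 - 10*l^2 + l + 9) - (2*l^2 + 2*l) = -2*l^3 - 12*l^2 - l + 9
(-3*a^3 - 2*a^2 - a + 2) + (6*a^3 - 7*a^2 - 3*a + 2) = 3*a^3 - 9*a^2 - 4*a + 4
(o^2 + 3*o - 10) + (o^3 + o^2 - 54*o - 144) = o^3 + 2*o^2 - 51*o - 154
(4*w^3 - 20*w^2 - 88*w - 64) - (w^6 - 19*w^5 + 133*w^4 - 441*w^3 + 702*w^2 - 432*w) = -w^6 + 19*w^5 - 133*w^4 + 445*w^3 - 722*w^2 + 344*w - 64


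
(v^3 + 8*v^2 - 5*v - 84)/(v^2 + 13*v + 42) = (v^2 + v - 12)/(v + 6)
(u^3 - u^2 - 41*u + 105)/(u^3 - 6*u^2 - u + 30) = (u + 7)/(u + 2)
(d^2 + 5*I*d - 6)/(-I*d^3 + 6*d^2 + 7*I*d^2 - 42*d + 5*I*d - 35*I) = (I*d^2 - 5*d - 6*I)/(d^3 + d^2*(-7 + 6*I) - d*(5 + 42*I) + 35)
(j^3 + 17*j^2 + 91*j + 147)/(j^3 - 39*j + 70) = (j^2 + 10*j + 21)/(j^2 - 7*j + 10)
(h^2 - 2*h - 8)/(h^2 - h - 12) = (h + 2)/(h + 3)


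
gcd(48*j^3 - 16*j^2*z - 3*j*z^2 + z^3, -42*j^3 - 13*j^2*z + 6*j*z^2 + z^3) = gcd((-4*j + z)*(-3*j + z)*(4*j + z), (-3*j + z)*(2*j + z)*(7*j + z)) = -3*j + z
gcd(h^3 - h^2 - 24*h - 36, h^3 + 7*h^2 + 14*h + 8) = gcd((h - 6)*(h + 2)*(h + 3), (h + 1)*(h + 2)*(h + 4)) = h + 2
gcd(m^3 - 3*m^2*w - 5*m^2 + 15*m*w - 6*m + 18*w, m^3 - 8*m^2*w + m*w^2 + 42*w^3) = -m + 3*w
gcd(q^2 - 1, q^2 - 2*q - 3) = q + 1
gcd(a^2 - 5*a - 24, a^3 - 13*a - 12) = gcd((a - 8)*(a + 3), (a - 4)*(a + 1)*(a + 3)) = a + 3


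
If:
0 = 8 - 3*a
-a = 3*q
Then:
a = 8/3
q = -8/9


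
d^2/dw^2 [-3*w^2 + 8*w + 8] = -6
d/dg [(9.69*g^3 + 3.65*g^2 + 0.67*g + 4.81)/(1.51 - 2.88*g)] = (-55.8144*g^3 + 33.3837*g^2 + 11.023*g + 14.8645)/(8.2944*g^2 - 8.6976*g + 2.2801)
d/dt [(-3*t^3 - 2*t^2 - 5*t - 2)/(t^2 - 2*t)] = (-3*t^4 + 12*t^3 + 9*t^2 + 4*t - 4)/(t^2*(t^2 - 4*t + 4))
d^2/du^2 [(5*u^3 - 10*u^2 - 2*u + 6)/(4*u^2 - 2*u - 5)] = 2*(8*u^3 - 162*u^2 + 111*u - 86)/(64*u^6 - 96*u^5 - 192*u^4 + 232*u^3 + 240*u^2 - 150*u - 125)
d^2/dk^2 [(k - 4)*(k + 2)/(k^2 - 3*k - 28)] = 2*(k^3 + 60*k^2 - 96*k + 656)/(k^6 - 9*k^5 - 57*k^4 + 477*k^3 + 1596*k^2 - 7056*k - 21952)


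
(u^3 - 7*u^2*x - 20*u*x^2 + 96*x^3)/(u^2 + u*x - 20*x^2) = (u^3 - 7*u^2*x - 20*u*x^2 + 96*x^3)/(u^2 + u*x - 20*x^2)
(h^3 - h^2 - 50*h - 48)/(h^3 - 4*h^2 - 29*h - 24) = (h + 6)/(h + 3)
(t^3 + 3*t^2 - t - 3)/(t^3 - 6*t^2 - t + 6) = (t + 3)/(t - 6)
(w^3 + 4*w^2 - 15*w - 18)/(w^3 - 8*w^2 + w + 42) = (w^2 + 7*w + 6)/(w^2 - 5*w - 14)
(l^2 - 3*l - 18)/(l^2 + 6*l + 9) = (l - 6)/(l + 3)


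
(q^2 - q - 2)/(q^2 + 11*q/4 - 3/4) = 4*(q^2 - q - 2)/(4*q^2 + 11*q - 3)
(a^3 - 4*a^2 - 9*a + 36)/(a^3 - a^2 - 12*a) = (a - 3)/a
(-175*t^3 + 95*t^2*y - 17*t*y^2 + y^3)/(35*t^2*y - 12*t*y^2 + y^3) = (-5*t + y)/y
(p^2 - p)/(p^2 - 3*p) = (p - 1)/(p - 3)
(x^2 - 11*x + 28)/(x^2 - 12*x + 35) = (x - 4)/(x - 5)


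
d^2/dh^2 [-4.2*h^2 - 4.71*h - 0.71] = -8.40000000000000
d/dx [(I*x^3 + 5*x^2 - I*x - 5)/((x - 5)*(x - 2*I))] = (I*x^4 + x^3*(4 - 10*I) + x^2*(-55 - 9*I) + x*(10 + 100*I) - 15 - 10*I)/(x^4 + x^3*(-10 - 4*I) + x^2*(21 + 40*I) + x*(40 - 100*I) - 100)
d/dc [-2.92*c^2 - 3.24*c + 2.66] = -5.84*c - 3.24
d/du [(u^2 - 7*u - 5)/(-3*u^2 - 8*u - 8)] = (-29*u^2 - 46*u + 16)/(9*u^4 + 48*u^3 + 112*u^2 + 128*u + 64)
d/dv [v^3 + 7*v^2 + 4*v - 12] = 3*v^2 + 14*v + 4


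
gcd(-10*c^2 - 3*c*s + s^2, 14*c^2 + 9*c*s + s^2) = 2*c + s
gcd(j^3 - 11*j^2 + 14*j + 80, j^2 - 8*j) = j - 8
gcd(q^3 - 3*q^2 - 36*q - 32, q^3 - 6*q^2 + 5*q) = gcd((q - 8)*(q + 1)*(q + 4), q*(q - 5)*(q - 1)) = 1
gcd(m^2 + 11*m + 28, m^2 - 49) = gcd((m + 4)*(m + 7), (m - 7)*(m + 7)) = m + 7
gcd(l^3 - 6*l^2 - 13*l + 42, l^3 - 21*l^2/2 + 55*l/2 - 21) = l^2 - 9*l + 14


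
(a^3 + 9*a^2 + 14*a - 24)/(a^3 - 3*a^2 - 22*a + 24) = (a + 6)/(a - 6)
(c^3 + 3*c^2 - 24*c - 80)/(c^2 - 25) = (c^2 + 8*c + 16)/(c + 5)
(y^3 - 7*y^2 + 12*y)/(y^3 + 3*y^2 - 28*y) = (y - 3)/(y + 7)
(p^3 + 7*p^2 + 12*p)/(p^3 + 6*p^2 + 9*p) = (p + 4)/(p + 3)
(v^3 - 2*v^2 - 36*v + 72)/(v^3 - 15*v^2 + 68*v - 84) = (v + 6)/(v - 7)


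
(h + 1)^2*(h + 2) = h^3 + 4*h^2 + 5*h + 2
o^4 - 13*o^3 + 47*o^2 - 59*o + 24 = (o - 8)*(o - 3)*(o - 1)^2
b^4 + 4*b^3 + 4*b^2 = b^2*(b + 2)^2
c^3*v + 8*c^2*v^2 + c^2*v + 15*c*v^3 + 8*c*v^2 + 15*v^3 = (c + 3*v)*(c + 5*v)*(c*v + v)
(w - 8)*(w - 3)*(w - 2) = w^3 - 13*w^2 + 46*w - 48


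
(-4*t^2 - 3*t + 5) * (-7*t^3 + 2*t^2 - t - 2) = 28*t^5 + 13*t^4 - 37*t^3 + 21*t^2 + t - 10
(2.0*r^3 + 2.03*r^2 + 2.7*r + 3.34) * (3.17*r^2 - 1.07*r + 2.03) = 6.34*r^5 + 4.2951*r^4 + 10.4469*r^3 + 11.8197*r^2 + 1.9072*r + 6.7802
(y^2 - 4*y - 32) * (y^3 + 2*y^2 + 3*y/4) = y^5 - 2*y^4 - 157*y^3/4 - 67*y^2 - 24*y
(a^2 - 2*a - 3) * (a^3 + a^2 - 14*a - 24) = a^5 - a^4 - 19*a^3 + a^2 + 90*a + 72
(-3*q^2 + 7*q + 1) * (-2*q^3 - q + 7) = 6*q^5 - 14*q^4 + q^3 - 28*q^2 + 48*q + 7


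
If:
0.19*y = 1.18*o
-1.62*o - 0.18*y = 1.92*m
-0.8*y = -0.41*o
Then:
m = 0.00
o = 0.00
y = 0.00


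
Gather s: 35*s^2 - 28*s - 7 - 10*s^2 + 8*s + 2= 25*s^2 - 20*s - 5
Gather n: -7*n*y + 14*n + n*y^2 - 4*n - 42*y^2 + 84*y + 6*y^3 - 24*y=n*(y^2 - 7*y + 10) + 6*y^3 - 42*y^2 + 60*y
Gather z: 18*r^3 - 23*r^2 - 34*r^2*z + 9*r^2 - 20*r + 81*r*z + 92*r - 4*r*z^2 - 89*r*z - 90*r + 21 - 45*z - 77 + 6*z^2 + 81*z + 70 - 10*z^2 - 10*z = 18*r^3 - 14*r^2 - 18*r + z^2*(-4*r - 4) + z*(-34*r^2 - 8*r + 26) + 14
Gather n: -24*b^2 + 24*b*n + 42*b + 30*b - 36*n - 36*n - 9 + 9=-24*b^2 + 72*b + n*(24*b - 72)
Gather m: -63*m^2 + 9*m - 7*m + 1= -63*m^2 + 2*m + 1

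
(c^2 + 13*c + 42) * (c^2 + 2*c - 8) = c^4 + 15*c^3 + 60*c^2 - 20*c - 336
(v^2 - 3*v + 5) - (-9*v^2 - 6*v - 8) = 10*v^2 + 3*v + 13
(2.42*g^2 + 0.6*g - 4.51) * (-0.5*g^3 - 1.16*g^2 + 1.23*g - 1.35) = -1.21*g^5 - 3.1072*g^4 + 4.5356*g^3 + 2.7026*g^2 - 6.3573*g + 6.0885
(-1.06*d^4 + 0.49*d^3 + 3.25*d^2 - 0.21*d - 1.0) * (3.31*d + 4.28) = -3.5086*d^5 - 2.9149*d^4 + 12.8547*d^3 + 13.2149*d^2 - 4.2088*d - 4.28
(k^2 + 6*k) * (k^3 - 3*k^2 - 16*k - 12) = k^5 + 3*k^4 - 34*k^3 - 108*k^2 - 72*k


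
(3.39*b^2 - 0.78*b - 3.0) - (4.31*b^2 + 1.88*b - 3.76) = -0.919999999999999*b^2 - 2.66*b + 0.76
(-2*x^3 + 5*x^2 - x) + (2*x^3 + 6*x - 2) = 5*x^2 + 5*x - 2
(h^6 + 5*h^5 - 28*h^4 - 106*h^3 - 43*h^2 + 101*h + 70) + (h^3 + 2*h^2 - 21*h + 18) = h^6 + 5*h^5 - 28*h^4 - 105*h^3 - 41*h^2 + 80*h + 88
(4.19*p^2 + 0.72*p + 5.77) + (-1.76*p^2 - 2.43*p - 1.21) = 2.43*p^2 - 1.71*p + 4.56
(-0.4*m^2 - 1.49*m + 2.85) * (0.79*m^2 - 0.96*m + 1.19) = -0.316*m^4 - 0.7931*m^3 + 3.2059*m^2 - 4.5091*m + 3.3915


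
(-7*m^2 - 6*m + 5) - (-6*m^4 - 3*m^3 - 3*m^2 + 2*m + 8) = 6*m^4 + 3*m^3 - 4*m^2 - 8*m - 3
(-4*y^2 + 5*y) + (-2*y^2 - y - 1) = -6*y^2 + 4*y - 1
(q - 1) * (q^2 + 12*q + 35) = q^3 + 11*q^2 + 23*q - 35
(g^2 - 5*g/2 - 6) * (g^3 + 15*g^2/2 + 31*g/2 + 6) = g^5 + 5*g^4 - 37*g^3/4 - 311*g^2/4 - 108*g - 36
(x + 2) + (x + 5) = 2*x + 7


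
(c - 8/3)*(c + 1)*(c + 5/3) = c^3 - 49*c/9 - 40/9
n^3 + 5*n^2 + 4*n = n*(n + 1)*(n + 4)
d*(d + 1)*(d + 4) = d^3 + 5*d^2 + 4*d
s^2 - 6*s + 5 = (s - 5)*(s - 1)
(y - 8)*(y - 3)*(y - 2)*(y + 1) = y^4 - 12*y^3 + 33*y^2 - 2*y - 48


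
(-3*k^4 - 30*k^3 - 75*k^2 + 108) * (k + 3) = -3*k^5 - 39*k^4 - 165*k^3 - 225*k^2 + 108*k + 324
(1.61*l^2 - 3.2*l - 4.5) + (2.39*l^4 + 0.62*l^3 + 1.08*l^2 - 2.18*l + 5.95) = 2.39*l^4 + 0.62*l^3 + 2.69*l^2 - 5.38*l + 1.45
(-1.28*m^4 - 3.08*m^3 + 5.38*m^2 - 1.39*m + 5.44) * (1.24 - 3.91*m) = 5.0048*m^5 + 10.4556*m^4 - 24.855*m^3 + 12.1061*m^2 - 22.994*m + 6.7456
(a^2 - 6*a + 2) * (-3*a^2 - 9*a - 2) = -3*a^4 + 9*a^3 + 46*a^2 - 6*a - 4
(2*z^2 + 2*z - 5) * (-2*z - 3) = -4*z^3 - 10*z^2 + 4*z + 15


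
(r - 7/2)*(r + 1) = r^2 - 5*r/2 - 7/2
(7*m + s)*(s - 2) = 7*m*s - 14*m + s^2 - 2*s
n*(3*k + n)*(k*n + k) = 3*k^2*n^2 + 3*k^2*n + k*n^3 + k*n^2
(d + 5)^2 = d^2 + 10*d + 25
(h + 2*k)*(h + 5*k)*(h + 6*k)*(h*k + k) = h^4*k + 13*h^3*k^2 + h^3*k + 52*h^2*k^3 + 13*h^2*k^2 + 60*h*k^4 + 52*h*k^3 + 60*k^4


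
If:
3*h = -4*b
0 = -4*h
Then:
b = 0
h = 0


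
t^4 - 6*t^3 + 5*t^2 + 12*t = t*(t - 4)*(t - 3)*(t + 1)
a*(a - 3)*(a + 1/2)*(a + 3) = a^4 + a^3/2 - 9*a^2 - 9*a/2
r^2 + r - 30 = (r - 5)*(r + 6)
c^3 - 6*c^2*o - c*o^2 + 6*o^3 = (c - 6*o)*(c - o)*(c + o)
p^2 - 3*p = p*(p - 3)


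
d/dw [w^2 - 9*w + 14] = 2*w - 9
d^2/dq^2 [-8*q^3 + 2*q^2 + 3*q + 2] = 4 - 48*q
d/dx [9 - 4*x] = -4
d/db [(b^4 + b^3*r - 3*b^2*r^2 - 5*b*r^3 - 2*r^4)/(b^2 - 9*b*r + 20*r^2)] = 2*(b^5 - 13*b^4*r + 31*b^3*r^2 + 46*b^2*r^3 - 58*b*r^4 - 59*r^5)/(b^4 - 18*b^3*r + 121*b^2*r^2 - 360*b*r^3 + 400*r^4)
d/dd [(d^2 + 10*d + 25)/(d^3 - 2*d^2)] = (-d^3 - 20*d^2 - 55*d + 100)/(d^3*(d^2 - 4*d + 4))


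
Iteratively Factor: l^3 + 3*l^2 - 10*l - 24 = (l + 4)*(l^2 - l - 6) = (l + 2)*(l + 4)*(l - 3)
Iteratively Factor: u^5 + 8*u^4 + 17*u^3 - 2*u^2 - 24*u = (u + 4)*(u^4 + 4*u^3 + u^2 - 6*u) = (u + 3)*(u + 4)*(u^3 + u^2 - 2*u) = (u + 2)*(u + 3)*(u + 4)*(u^2 - u) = (u - 1)*(u + 2)*(u + 3)*(u + 4)*(u)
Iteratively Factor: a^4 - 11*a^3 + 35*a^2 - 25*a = (a)*(a^3 - 11*a^2 + 35*a - 25) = a*(a - 1)*(a^2 - 10*a + 25) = a*(a - 5)*(a - 1)*(a - 5)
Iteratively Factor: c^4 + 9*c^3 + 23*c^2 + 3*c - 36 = (c - 1)*(c^3 + 10*c^2 + 33*c + 36) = (c - 1)*(c + 4)*(c^2 + 6*c + 9) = (c - 1)*(c + 3)*(c + 4)*(c + 3)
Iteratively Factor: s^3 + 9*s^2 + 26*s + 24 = (s + 4)*(s^2 + 5*s + 6) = (s + 2)*(s + 4)*(s + 3)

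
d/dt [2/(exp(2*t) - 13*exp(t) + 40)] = (26 - 4*exp(t))*exp(t)/(exp(2*t) - 13*exp(t) + 40)^2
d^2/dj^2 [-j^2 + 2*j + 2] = -2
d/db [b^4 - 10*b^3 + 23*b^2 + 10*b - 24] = 4*b^3 - 30*b^2 + 46*b + 10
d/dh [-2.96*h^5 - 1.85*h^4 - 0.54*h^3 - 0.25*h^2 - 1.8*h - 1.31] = -14.8*h^4 - 7.4*h^3 - 1.62*h^2 - 0.5*h - 1.8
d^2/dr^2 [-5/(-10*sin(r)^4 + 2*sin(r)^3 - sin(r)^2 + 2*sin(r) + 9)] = (-8000*sin(r)^8 + 2300*sin(r)^7 + 9220*sin(r)^6 - 2990*sin(r)^5 - 6120*sin(r)^4 + 280*sin(r)^3 + 5350*sin(r)^2 - 510*sin(r) + 130)/((sin(r)^2 + 1)^3*(10*sin(r)^2 - 2*sin(r) - 9)^3)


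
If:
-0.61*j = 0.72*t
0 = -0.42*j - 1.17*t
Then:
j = 0.00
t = 0.00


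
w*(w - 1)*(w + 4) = w^3 + 3*w^2 - 4*w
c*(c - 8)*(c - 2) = c^3 - 10*c^2 + 16*c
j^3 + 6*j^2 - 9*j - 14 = (j - 2)*(j + 1)*(j + 7)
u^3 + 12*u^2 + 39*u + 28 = (u + 1)*(u + 4)*(u + 7)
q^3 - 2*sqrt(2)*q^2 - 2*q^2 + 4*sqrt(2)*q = q*(q - 2)*(q - 2*sqrt(2))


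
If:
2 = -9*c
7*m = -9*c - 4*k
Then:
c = -2/9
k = 1/2 - 7*m/4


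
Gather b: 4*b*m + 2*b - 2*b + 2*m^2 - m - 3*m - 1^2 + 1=4*b*m + 2*m^2 - 4*m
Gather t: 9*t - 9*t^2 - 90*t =-9*t^2 - 81*t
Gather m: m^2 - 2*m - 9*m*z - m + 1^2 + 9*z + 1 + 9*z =m^2 + m*(-9*z - 3) + 18*z + 2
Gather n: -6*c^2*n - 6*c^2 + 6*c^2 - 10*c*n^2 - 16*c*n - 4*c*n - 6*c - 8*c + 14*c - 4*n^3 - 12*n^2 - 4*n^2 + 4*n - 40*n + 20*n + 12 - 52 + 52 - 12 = -4*n^3 + n^2*(-10*c - 16) + n*(-6*c^2 - 20*c - 16)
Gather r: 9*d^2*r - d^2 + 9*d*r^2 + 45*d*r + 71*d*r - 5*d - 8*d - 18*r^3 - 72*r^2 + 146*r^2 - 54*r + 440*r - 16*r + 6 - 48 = -d^2 - 13*d - 18*r^3 + r^2*(9*d + 74) + r*(9*d^2 + 116*d + 370) - 42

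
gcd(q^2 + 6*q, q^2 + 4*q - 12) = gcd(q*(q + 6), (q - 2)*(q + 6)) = q + 6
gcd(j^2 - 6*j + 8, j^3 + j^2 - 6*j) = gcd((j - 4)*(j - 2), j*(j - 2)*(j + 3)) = j - 2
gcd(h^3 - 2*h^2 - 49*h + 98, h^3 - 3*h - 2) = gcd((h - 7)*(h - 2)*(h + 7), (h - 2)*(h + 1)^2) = h - 2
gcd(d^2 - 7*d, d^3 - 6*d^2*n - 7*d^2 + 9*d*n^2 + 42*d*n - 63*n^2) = d - 7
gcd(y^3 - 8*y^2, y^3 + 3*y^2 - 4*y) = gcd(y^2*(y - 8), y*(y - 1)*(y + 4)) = y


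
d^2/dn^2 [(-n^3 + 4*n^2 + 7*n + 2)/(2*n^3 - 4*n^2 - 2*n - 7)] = 2*(8*n^6 + 72*n^5 - 156*n^4 + 396*n^3 + 282*n^2 - 603*n + 50)/(8*n^9 - 48*n^8 + 72*n^7 - 52*n^6 + 264*n^5 - 216*n^4 - 50*n^3 - 672*n^2 - 294*n - 343)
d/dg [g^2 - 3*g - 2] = 2*g - 3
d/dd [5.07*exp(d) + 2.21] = 5.07*exp(d)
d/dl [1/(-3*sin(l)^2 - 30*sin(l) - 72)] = 2*(sin(l) + 5)*cos(l)/(3*(sin(l)^2 + 10*sin(l) + 24)^2)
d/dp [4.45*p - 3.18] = 4.45000000000000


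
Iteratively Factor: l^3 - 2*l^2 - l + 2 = (l + 1)*(l^2 - 3*l + 2) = (l - 1)*(l + 1)*(l - 2)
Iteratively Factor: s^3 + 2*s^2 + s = (s + 1)*(s^2 + s) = s*(s + 1)*(s + 1)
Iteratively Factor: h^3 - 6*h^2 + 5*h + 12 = (h - 3)*(h^2 - 3*h - 4) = (h - 3)*(h + 1)*(h - 4)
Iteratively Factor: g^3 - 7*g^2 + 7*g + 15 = (g - 3)*(g^2 - 4*g - 5) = (g - 3)*(g + 1)*(g - 5)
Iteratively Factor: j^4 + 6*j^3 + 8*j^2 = (j + 2)*(j^3 + 4*j^2) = j*(j + 2)*(j^2 + 4*j) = j^2*(j + 2)*(j + 4)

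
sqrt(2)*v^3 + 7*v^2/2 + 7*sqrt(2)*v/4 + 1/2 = (v + sqrt(2)/2)*(v + sqrt(2))*(sqrt(2)*v + 1/2)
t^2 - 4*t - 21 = (t - 7)*(t + 3)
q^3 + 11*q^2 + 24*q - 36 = (q - 1)*(q + 6)^2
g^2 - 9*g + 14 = (g - 7)*(g - 2)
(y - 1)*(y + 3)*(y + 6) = y^3 + 8*y^2 + 9*y - 18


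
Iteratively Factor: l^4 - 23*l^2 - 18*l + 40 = (l - 1)*(l^3 + l^2 - 22*l - 40) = (l - 1)*(l + 2)*(l^2 - l - 20) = (l - 1)*(l + 2)*(l + 4)*(l - 5)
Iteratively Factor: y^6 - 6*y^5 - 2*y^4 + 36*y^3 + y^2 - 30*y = (y - 3)*(y^5 - 3*y^4 - 11*y^3 + 3*y^2 + 10*y) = (y - 3)*(y + 1)*(y^4 - 4*y^3 - 7*y^2 + 10*y) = (y - 3)*(y - 1)*(y + 1)*(y^3 - 3*y^2 - 10*y) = (y - 3)*(y - 1)*(y + 1)*(y + 2)*(y^2 - 5*y) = y*(y - 3)*(y - 1)*(y + 1)*(y + 2)*(y - 5)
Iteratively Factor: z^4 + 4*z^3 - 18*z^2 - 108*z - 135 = (z + 3)*(z^3 + z^2 - 21*z - 45) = (z + 3)^2*(z^2 - 2*z - 15) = (z - 5)*(z + 3)^2*(z + 3)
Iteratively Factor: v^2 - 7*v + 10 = (v - 5)*(v - 2)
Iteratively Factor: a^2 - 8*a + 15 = (a - 3)*(a - 5)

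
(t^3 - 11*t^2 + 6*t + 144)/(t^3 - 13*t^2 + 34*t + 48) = (t + 3)/(t + 1)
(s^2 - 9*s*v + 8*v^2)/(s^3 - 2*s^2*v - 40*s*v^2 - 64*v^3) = (s - v)/(s^2 + 6*s*v + 8*v^2)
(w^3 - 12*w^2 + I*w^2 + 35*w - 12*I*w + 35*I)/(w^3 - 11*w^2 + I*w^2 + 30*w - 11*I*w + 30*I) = (w - 7)/(w - 6)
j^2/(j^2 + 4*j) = j/(j + 4)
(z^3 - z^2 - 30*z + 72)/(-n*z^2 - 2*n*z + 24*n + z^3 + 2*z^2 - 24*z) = (z - 3)/(-n + z)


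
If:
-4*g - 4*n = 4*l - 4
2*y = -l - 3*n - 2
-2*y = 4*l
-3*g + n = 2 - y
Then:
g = -7/5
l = 23/15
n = 13/15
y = -46/15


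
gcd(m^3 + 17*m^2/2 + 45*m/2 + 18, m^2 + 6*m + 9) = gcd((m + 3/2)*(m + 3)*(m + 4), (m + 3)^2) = m + 3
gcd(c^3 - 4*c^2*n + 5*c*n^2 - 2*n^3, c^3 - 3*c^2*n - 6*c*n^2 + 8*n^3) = c - n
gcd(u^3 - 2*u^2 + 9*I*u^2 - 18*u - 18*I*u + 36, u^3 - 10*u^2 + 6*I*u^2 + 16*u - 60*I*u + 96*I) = u^2 + u*(-2 + 6*I) - 12*I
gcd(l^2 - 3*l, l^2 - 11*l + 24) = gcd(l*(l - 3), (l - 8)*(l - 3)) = l - 3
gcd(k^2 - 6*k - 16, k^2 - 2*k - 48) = k - 8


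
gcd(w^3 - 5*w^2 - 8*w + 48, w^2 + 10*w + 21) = w + 3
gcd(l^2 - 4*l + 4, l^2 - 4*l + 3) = 1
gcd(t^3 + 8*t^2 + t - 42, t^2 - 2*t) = t - 2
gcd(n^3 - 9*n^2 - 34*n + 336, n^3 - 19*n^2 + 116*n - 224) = n^2 - 15*n + 56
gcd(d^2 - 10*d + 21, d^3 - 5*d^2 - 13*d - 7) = d - 7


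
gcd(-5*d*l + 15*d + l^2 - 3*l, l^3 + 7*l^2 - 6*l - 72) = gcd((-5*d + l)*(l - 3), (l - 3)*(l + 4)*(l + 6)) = l - 3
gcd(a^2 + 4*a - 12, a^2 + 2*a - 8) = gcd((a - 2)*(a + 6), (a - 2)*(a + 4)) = a - 2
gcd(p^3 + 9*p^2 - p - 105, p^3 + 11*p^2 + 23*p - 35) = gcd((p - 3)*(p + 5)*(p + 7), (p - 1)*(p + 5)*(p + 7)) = p^2 + 12*p + 35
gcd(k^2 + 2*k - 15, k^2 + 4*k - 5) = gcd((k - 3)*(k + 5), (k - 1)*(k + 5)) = k + 5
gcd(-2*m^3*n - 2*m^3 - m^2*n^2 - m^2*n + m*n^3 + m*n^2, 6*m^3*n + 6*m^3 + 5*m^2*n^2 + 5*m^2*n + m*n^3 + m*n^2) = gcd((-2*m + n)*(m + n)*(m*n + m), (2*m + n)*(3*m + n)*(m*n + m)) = m*n + m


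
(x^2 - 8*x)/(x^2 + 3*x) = (x - 8)/(x + 3)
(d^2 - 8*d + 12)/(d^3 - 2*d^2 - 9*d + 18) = (d - 6)/(d^2 - 9)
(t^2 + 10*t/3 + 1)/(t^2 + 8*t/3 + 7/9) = 3*(t + 3)/(3*t + 7)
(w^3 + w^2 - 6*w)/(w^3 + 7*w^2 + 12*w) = (w - 2)/(w + 4)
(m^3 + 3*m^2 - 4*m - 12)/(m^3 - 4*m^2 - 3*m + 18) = (m^2 + m - 6)/(m^2 - 6*m + 9)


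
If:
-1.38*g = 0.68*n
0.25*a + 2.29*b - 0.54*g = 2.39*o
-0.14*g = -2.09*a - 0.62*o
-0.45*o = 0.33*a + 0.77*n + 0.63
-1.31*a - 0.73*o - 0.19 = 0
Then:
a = 0.20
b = -0.61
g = 0.27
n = -0.54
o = -0.62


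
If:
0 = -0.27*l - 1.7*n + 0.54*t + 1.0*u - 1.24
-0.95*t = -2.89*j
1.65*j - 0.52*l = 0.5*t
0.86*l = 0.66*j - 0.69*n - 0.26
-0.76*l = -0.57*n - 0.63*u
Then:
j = 1.37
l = 0.34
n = 0.51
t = 4.17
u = -0.05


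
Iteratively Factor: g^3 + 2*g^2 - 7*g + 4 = (g + 4)*(g^2 - 2*g + 1) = (g - 1)*(g + 4)*(g - 1)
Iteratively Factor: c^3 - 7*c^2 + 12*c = (c - 3)*(c^2 - 4*c) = c*(c - 3)*(c - 4)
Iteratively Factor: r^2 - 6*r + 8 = (r - 2)*(r - 4)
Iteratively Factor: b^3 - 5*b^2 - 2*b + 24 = (b + 2)*(b^2 - 7*b + 12) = (b - 4)*(b + 2)*(b - 3)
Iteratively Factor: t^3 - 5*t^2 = (t)*(t^2 - 5*t) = t*(t - 5)*(t)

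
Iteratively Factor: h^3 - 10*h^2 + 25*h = (h - 5)*(h^2 - 5*h) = h*(h - 5)*(h - 5)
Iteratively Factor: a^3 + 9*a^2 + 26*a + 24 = (a + 2)*(a^2 + 7*a + 12) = (a + 2)*(a + 4)*(a + 3)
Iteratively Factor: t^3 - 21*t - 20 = (t + 4)*(t^2 - 4*t - 5) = (t - 5)*(t + 4)*(t + 1)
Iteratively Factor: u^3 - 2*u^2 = (u)*(u^2 - 2*u) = u^2*(u - 2)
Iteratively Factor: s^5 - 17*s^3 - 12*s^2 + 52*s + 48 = (s + 2)*(s^4 - 2*s^3 - 13*s^2 + 14*s + 24) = (s + 2)*(s + 3)*(s^3 - 5*s^2 + 2*s + 8) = (s + 1)*(s + 2)*(s + 3)*(s^2 - 6*s + 8) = (s - 2)*(s + 1)*(s + 2)*(s + 3)*(s - 4)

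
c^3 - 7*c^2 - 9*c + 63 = (c - 7)*(c - 3)*(c + 3)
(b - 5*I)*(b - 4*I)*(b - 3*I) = b^3 - 12*I*b^2 - 47*b + 60*I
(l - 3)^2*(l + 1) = l^3 - 5*l^2 + 3*l + 9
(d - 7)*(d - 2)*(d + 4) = d^3 - 5*d^2 - 22*d + 56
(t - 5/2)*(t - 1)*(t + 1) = t^3 - 5*t^2/2 - t + 5/2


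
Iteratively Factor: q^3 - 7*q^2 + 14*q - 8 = (q - 2)*(q^2 - 5*q + 4) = (q - 4)*(q - 2)*(q - 1)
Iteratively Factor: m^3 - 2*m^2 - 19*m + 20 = (m + 4)*(m^2 - 6*m + 5) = (m - 5)*(m + 4)*(m - 1)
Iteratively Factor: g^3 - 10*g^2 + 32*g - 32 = (g - 2)*(g^2 - 8*g + 16) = (g - 4)*(g - 2)*(g - 4)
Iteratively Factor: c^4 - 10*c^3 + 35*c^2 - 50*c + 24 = (c - 3)*(c^3 - 7*c^2 + 14*c - 8) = (c - 3)*(c - 1)*(c^2 - 6*c + 8) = (c - 4)*(c - 3)*(c - 1)*(c - 2)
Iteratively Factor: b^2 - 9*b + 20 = (b - 5)*(b - 4)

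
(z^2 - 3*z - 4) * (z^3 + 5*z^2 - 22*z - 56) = z^5 + 2*z^4 - 41*z^3 - 10*z^2 + 256*z + 224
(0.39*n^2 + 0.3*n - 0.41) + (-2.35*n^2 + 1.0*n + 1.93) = -1.96*n^2 + 1.3*n + 1.52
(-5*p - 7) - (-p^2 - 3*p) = p^2 - 2*p - 7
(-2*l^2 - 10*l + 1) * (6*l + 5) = -12*l^3 - 70*l^2 - 44*l + 5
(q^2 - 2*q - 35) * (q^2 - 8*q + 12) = q^4 - 10*q^3 - 7*q^2 + 256*q - 420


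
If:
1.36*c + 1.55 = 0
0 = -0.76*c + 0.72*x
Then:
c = -1.14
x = -1.20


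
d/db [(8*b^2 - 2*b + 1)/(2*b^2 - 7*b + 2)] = (-52*b^2 + 28*b + 3)/(4*b^4 - 28*b^3 + 57*b^2 - 28*b + 4)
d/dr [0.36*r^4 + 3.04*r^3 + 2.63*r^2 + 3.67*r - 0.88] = 1.44*r^3 + 9.12*r^2 + 5.26*r + 3.67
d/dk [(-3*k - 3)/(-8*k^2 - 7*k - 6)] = 3*(8*k^2 + 7*k - (k + 1)*(16*k + 7) + 6)/(8*k^2 + 7*k + 6)^2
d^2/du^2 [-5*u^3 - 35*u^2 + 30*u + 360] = -30*u - 70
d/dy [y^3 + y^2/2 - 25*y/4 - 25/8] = 3*y^2 + y - 25/4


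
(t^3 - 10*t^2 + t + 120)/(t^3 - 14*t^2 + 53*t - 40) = (t + 3)/(t - 1)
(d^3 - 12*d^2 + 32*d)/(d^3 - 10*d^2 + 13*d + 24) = d*(d - 4)/(d^2 - 2*d - 3)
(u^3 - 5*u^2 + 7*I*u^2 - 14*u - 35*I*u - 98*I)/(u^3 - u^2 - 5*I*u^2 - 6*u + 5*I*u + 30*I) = (u^2 + 7*u*(-1 + I) - 49*I)/(u^2 - u*(3 + 5*I) + 15*I)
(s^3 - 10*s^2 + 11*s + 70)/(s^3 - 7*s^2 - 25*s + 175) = (s + 2)/(s + 5)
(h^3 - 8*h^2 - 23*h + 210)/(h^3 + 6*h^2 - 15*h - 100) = (h^2 - 13*h + 42)/(h^2 + h - 20)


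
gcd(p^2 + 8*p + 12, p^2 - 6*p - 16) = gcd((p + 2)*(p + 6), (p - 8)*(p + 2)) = p + 2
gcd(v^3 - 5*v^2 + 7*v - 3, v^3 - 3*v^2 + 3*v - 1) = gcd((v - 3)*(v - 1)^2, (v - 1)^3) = v^2 - 2*v + 1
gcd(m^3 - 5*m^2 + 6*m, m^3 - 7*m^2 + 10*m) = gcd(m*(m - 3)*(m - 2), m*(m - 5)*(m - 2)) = m^2 - 2*m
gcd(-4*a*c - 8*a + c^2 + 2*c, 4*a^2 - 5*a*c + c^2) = 4*a - c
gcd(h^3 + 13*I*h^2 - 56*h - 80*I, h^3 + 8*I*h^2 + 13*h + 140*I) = h + 5*I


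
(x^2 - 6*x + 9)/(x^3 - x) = (x^2 - 6*x + 9)/(x^3 - x)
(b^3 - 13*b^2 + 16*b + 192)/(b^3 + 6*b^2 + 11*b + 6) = (b^2 - 16*b + 64)/(b^2 + 3*b + 2)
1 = 1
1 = 1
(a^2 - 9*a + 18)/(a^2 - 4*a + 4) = (a^2 - 9*a + 18)/(a^2 - 4*a + 4)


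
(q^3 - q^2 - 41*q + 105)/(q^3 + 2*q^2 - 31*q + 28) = (q^2 - 8*q + 15)/(q^2 - 5*q + 4)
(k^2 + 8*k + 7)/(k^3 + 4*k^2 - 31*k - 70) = (k + 1)/(k^2 - 3*k - 10)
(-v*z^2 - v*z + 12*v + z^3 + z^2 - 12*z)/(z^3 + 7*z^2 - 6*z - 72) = (-v + z)/(z + 6)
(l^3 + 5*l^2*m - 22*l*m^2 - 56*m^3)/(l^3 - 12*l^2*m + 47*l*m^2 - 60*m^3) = (l^2 + 9*l*m + 14*m^2)/(l^2 - 8*l*m + 15*m^2)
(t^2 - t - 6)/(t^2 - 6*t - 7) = (-t^2 + t + 6)/(-t^2 + 6*t + 7)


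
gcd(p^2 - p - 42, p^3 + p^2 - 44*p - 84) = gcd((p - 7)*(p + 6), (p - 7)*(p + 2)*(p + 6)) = p^2 - p - 42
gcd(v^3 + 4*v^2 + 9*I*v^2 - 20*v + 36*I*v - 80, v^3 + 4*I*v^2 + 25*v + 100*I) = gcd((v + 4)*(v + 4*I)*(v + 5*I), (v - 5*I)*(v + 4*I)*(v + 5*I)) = v^2 + 9*I*v - 20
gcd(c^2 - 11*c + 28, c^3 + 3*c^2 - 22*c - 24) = c - 4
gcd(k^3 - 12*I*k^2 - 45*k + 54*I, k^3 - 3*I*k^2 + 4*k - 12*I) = k - 3*I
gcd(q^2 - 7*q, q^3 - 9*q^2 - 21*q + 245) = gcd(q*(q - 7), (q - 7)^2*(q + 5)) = q - 7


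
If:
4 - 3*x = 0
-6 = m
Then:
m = -6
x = 4/3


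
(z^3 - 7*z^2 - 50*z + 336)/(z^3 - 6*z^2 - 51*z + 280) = (z - 6)/(z - 5)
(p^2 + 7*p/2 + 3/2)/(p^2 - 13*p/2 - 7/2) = (p + 3)/(p - 7)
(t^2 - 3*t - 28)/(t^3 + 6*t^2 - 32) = (t - 7)/(t^2 + 2*t - 8)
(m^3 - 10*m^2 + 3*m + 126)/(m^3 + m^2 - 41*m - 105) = (m - 6)/(m + 5)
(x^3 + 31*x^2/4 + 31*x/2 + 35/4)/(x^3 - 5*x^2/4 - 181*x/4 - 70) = (x + 1)/(x - 8)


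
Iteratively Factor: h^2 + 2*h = (h + 2)*(h)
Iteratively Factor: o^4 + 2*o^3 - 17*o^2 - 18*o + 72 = (o - 3)*(o^3 + 5*o^2 - 2*o - 24) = (o - 3)*(o + 4)*(o^2 + o - 6) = (o - 3)*(o - 2)*(o + 4)*(o + 3)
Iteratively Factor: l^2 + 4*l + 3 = (l + 1)*(l + 3)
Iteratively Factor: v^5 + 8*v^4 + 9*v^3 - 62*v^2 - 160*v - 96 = (v + 4)*(v^4 + 4*v^3 - 7*v^2 - 34*v - 24) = (v + 1)*(v + 4)*(v^3 + 3*v^2 - 10*v - 24) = (v + 1)*(v + 2)*(v + 4)*(v^2 + v - 12) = (v + 1)*(v + 2)*(v + 4)^2*(v - 3)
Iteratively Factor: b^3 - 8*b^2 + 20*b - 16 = (b - 2)*(b^2 - 6*b + 8) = (b - 2)^2*(b - 4)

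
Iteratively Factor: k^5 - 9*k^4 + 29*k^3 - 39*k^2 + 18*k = (k - 1)*(k^4 - 8*k^3 + 21*k^2 - 18*k) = (k - 3)*(k - 1)*(k^3 - 5*k^2 + 6*k) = (k - 3)^2*(k - 1)*(k^2 - 2*k) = (k - 3)^2*(k - 2)*(k - 1)*(k)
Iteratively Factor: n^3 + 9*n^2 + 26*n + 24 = (n + 3)*(n^2 + 6*n + 8) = (n + 2)*(n + 3)*(n + 4)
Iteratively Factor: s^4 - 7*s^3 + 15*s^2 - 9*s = (s - 3)*(s^3 - 4*s^2 + 3*s) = (s - 3)*(s - 1)*(s^2 - 3*s) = (s - 3)^2*(s - 1)*(s)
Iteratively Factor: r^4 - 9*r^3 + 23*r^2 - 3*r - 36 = (r + 1)*(r^3 - 10*r^2 + 33*r - 36) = (r - 4)*(r + 1)*(r^2 - 6*r + 9) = (r - 4)*(r - 3)*(r + 1)*(r - 3)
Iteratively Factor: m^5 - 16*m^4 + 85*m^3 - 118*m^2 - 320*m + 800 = (m + 2)*(m^4 - 18*m^3 + 121*m^2 - 360*m + 400) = (m - 5)*(m + 2)*(m^3 - 13*m^2 + 56*m - 80) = (m - 5)*(m - 4)*(m + 2)*(m^2 - 9*m + 20) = (m - 5)*(m - 4)^2*(m + 2)*(m - 5)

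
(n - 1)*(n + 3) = n^2 + 2*n - 3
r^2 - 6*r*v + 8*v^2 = (r - 4*v)*(r - 2*v)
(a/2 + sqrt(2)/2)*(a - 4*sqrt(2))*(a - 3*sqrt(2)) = a^3/2 - 3*sqrt(2)*a^2 + 5*a + 12*sqrt(2)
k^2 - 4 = (k - 2)*(k + 2)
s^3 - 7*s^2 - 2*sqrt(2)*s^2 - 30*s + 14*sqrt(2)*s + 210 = (s - 7)*(s - 5*sqrt(2))*(s + 3*sqrt(2))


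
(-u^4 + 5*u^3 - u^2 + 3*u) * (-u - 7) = u^5 + 2*u^4 - 34*u^3 + 4*u^2 - 21*u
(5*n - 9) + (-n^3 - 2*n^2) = -n^3 - 2*n^2 + 5*n - 9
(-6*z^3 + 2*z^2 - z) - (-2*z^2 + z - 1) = -6*z^3 + 4*z^2 - 2*z + 1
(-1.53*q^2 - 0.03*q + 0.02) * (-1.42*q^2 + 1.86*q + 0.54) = 2.1726*q^4 - 2.8032*q^3 - 0.9104*q^2 + 0.021*q + 0.0108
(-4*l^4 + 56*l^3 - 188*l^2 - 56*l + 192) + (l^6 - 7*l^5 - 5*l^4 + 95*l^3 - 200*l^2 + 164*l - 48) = l^6 - 7*l^5 - 9*l^4 + 151*l^3 - 388*l^2 + 108*l + 144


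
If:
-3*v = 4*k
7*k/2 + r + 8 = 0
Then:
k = -3*v/4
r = 21*v/8 - 8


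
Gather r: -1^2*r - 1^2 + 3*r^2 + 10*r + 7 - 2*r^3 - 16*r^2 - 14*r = -2*r^3 - 13*r^2 - 5*r + 6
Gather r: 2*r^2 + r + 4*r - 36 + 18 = 2*r^2 + 5*r - 18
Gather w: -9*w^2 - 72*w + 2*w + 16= -9*w^2 - 70*w + 16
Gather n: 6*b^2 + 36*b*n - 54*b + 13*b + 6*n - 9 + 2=6*b^2 - 41*b + n*(36*b + 6) - 7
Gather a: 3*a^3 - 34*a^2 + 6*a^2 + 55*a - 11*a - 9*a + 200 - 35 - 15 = 3*a^3 - 28*a^2 + 35*a + 150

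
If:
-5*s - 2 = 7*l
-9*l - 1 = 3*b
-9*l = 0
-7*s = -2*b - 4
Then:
No Solution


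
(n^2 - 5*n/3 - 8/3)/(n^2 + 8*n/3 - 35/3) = (3*n^2 - 5*n - 8)/(3*n^2 + 8*n - 35)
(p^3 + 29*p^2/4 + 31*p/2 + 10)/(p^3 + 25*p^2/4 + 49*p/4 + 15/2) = (p + 4)/(p + 3)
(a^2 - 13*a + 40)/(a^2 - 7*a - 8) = (a - 5)/(a + 1)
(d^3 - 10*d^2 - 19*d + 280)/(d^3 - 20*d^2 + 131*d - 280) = (d + 5)/(d - 5)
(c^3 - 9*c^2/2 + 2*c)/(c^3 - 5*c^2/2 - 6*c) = (2*c - 1)/(2*c + 3)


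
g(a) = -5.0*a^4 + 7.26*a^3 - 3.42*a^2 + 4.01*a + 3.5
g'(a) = -20.0*a^3 + 21.78*a^2 - 6.84*a + 4.01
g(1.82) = -11.62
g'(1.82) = -56.87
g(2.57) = -103.67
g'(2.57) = -209.21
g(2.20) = -44.05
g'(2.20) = -118.58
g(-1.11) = -22.68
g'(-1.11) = 65.79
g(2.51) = -91.63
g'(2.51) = -192.21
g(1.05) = 6.27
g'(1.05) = -2.31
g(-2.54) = -355.84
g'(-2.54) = 489.64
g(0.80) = 6.19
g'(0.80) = 2.24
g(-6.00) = -8191.84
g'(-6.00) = 5149.13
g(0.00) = 3.50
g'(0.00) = 4.01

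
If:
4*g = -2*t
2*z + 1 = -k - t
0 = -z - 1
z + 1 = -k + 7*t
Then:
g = -1/16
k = 7/8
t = 1/8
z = -1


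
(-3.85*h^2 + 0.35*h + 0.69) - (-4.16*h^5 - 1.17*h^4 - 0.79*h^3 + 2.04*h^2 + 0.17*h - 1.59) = 4.16*h^5 + 1.17*h^4 + 0.79*h^3 - 5.89*h^2 + 0.18*h + 2.28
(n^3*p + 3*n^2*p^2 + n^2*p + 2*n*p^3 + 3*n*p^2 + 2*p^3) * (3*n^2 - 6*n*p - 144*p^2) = 3*n^5*p + 3*n^4*p^2 + 3*n^4*p - 156*n^3*p^3 + 3*n^3*p^2 - 444*n^2*p^4 - 156*n^2*p^3 - 288*n*p^5 - 444*n*p^4 - 288*p^5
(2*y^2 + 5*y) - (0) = 2*y^2 + 5*y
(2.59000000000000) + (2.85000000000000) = 5.44000000000000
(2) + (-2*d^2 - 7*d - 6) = -2*d^2 - 7*d - 4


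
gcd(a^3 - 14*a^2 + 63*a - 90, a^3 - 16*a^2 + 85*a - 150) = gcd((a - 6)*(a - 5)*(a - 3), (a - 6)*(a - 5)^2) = a^2 - 11*a + 30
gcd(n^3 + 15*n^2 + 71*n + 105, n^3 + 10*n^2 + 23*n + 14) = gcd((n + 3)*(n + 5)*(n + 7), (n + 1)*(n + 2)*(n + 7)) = n + 7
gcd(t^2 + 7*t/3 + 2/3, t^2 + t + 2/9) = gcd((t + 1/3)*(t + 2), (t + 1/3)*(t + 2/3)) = t + 1/3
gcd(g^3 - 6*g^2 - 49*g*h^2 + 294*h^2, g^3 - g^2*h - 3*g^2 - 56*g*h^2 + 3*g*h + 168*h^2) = g + 7*h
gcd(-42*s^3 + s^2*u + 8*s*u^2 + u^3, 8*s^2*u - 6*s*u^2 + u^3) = 2*s - u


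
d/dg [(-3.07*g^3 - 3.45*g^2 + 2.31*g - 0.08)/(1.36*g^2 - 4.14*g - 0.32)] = (-4.1752*g^4 + 25.4196*g^3 + 14.0886*g^2 + 2.4256*g - 1.0704)/(1.8496*g^4 - 11.2608*g^3 + 16.2692*g^2 + 2.6496*g + 0.1024)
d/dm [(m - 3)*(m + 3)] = 2*m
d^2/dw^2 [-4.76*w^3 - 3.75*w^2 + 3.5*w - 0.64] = -28.56*w - 7.5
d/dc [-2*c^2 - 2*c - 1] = -4*c - 2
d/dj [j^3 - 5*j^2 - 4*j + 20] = 3*j^2 - 10*j - 4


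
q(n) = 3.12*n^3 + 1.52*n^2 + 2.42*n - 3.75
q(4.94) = 421.43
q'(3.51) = 128.41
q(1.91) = 28.16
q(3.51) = 158.39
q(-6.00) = -637.47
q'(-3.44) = 102.72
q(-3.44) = -121.10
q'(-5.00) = 221.22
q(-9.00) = -2176.89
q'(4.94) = 245.86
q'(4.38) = 195.30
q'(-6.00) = 321.14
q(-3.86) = -169.88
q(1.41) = 11.43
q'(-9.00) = 733.22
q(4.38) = 298.18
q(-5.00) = -367.85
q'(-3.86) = 130.15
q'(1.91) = 42.37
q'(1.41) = 25.32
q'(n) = 9.36*n^2 + 3.04*n + 2.42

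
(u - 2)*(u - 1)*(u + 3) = u^3 - 7*u + 6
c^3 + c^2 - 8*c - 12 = (c - 3)*(c + 2)^2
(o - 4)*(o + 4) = o^2 - 16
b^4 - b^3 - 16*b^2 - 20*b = b*(b - 5)*(b + 2)^2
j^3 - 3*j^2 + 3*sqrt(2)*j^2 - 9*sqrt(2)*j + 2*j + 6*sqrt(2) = (j - 2)*(j - 1)*(j + 3*sqrt(2))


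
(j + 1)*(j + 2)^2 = j^3 + 5*j^2 + 8*j + 4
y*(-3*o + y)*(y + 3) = -3*o*y^2 - 9*o*y + y^3 + 3*y^2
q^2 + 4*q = q*(q + 4)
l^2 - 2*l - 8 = (l - 4)*(l + 2)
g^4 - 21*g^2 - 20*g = g*(g - 5)*(g + 1)*(g + 4)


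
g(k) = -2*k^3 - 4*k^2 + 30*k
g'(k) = -6*k^2 - 8*k + 30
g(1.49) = 29.20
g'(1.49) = 4.76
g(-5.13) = 10.84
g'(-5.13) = -86.86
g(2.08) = 27.10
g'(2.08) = -12.60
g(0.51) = 13.99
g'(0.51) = 24.36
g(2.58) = 16.43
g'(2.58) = -30.58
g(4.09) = -81.05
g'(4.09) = -103.09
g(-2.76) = -71.22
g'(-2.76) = 6.37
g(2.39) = 21.55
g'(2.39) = -23.39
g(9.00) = -1512.00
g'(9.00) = -528.00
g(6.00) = -396.00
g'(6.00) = -234.00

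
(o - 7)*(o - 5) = o^2 - 12*o + 35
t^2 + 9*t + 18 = (t + 3)*(t + 6)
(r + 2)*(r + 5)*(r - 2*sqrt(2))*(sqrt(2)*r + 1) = sqrt(2)*r^4 - 3*r^3 + 7*sqrt(2)*r^3 - 21*r^2 + 8*sqrt(2)*r^2 - 30*r - 14*sqrt(2)*r - 20*sqrt(2)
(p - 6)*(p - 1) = p^2 - 7*p + 6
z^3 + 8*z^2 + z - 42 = (z - 2)*(z + 3)*(z + 7)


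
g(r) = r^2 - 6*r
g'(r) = 2*r - 6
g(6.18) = 1.11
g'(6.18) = 6.36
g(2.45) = -8.70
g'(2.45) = -1.10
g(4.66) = -6.24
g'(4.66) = 3.32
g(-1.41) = 10.45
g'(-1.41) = -8.82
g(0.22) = -1.27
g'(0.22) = -5.56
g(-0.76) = 5.14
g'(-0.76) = -7.52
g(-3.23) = 29.81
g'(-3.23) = -12.46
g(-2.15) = 17.52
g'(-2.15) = -10.30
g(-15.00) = 315.00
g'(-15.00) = -36.00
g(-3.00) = 27.00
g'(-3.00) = -12.00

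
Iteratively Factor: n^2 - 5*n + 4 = (n - 4)*(n - 1)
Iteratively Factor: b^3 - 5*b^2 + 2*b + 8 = (b - 2)*(b^2 - 3*b - 4) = (b - 4)*(b - 2)*(b + 1)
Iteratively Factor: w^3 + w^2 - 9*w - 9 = (w + 3)*(w^2 - 2*w - 3) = (w + 1)*(w + 3)*(w - 3)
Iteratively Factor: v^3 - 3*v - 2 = (v + 1)*(v^2 - v - 2) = (v - 2)*(v + 1)*(v + 1)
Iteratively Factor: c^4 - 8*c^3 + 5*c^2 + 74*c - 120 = (c + 3)*(c^3 - 11*c^2 + 38*c - 40) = (c - 5)*(c + 3)*(c^2 - 6*c + 8) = (c - 5)*(c - 4)*(c + 3)*(c - 2)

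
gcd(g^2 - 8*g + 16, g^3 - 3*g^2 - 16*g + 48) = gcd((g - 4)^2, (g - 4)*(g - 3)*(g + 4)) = g - 4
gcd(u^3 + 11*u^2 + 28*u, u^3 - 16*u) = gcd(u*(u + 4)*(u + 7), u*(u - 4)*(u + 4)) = u^2 + 4*u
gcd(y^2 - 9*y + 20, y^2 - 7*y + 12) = y - 4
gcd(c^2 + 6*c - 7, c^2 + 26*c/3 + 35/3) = c + 7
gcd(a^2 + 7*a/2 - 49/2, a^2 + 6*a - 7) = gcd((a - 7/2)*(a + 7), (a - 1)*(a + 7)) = a + 7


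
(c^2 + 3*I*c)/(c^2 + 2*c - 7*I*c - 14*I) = c*(c + 3*I)/(c^2 + c*(2 - 7*I) - 14*I)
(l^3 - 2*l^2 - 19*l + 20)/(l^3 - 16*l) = (l^2 - 6*l + 5)/(l*(l - 4))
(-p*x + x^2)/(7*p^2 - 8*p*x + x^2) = x/(-7*p + x)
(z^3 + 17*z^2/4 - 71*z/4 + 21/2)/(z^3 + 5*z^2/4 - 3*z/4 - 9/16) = 4*(z^2 + 5*z - 14)/(4*z^2 + 8*z + 3)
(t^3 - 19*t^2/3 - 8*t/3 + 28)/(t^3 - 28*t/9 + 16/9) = 3*(3*t^2 - 25*t + 42)/(9*t^2 - 18*t + 8)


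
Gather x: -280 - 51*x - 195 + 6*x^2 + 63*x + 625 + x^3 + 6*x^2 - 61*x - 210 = x^3 + 12*x^2 - 49*x - 60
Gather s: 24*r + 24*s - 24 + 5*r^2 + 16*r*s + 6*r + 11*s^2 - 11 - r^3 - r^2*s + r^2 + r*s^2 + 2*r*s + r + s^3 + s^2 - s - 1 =-r^3 + 6*r^2 + 31*r + s^3 + s^2*(r + 12) + s*(-r^2 + 18*r + 23) - 36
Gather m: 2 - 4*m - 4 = -4*m - 2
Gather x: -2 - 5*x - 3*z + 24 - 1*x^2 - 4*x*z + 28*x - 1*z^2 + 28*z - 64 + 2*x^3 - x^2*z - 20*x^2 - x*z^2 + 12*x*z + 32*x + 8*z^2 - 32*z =2*x^3 + x^2*(-z - 21) + x*(-z^2 + 8*z + 55) + 7*z^2 - 7*z - 42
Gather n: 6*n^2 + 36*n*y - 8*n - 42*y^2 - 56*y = 6*n^2 + n*(36*y - 8) - 42*y^2 - 56*y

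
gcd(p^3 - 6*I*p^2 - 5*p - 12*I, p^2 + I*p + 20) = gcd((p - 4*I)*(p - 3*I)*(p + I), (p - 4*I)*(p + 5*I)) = p - 4*I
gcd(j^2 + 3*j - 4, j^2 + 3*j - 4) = j^2 + 3*j - 4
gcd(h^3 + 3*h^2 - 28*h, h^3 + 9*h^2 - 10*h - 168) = h^2 + 3*h - 28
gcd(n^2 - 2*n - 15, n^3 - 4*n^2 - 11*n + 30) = n^2 - 2*n - 15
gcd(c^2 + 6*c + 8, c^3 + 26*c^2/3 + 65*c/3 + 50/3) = c + 2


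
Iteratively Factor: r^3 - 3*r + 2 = (r + 2)*(r^2 - 2*r + 1) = (r - 1)*(r + 2)*(r - 1)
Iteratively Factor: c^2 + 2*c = (c)*(c + 2)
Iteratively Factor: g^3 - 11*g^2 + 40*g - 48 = (g - 4)*(g^2 - 7*g + 12) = (g - 4)*(g - 3)*(g - 4)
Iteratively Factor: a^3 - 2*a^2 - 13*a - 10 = (a + 1)*(a^2 - 3*a - 10) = (a - 5)*(a + 1)*(a + 2)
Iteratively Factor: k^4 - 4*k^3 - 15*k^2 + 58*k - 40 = (k - 1)*(k^3 - 3*k^2 - 18*k + 40) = (k - 2)*(k - 1)*(k^2 - k - 20) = (k - 2)*(k - 1)*(k + 4)*(k - 5)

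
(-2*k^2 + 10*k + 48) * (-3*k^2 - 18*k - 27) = 6*k^4 + 6*k^3 - 270*k^2 - 1134*k - 1296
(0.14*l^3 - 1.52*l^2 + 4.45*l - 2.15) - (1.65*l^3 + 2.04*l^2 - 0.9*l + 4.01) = -1.51*l^3 - 3.56*l^2 + 5.35*l - 6.16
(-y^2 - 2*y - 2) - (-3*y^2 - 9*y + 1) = 2*y^2 + 7*y - 3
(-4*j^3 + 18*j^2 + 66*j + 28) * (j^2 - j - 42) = -4*j^5 + 22*j^4 + 216*j^3 - 794*j^2 - 2800*j - 1176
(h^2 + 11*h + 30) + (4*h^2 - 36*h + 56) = 5*h^2 - 25*h + 86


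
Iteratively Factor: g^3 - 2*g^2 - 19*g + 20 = (g - 5)*(g^2 + 3*g - 4) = (g - 5)*(g + 4)*(g - 1)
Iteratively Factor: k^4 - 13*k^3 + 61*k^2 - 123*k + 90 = (k - 3)*(k^3 - 10*k^2 + 31*k - 30) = (k - 3)*(k - 2)*(k^2 - 8*k + 15) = (k - 5)*(k - 3)*(k - 2)*(k - 3)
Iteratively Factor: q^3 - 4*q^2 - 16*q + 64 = (q + 4)*(q^2 - 8*q + 16) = (q - 4)*(q + 4)*(q - 4)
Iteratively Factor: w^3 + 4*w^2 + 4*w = (w + 2)*(w^2 + 2*w) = w*(w + 2)*(w + 2)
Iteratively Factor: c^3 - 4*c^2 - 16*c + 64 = (c - 4)*(c^2 - 16) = (c - 4)*(c + 4)*(c - 4)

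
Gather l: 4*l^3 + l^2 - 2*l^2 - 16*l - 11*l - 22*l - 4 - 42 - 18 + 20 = 4*l^3 - l^2 - 49*l - 44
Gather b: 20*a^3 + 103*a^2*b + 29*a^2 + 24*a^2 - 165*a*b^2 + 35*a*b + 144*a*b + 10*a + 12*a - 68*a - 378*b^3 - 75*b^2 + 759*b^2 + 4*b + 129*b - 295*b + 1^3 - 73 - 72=20*a^3 + 53*a^2 - 46*a - 378*b^3 + b^2*(684 - 165*a) + b*(103*a^2 + 179*a - 162) - 144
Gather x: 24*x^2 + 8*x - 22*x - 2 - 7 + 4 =24*x^2 - 14*x - 5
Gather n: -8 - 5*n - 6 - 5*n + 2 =-10*n - 12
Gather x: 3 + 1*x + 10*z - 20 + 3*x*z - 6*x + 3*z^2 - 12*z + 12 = x*(3*z - 5) + 3*z^2 - 2*z - 5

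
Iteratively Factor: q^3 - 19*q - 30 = (q + 3)*(q^2 - 3*q - 10) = (q - 5)*(q + 3)*(q + 2)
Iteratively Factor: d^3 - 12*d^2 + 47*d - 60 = (d - 5)*(d^2 - 7*d + 12) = (d - 5)*(d - 4)*(d - 3)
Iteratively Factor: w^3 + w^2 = (w)*(w^2 + w) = w^2*(w + 1)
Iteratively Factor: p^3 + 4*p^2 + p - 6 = (p + 2)*(p^2 + 2*p - 3) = (p - 1)*(p + 2)*(p + 3)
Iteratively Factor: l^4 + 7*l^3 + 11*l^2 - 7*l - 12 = (l - 1)*(l^3 + 8*l^2 + 19*l + 12) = (l - 1)*(l + 4)*(l^2 + 4*l + 3) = (l - 1)*(l + 3)*(l + 4)*(l + 1)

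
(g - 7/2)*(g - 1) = g^2 - 9*g/2 + 7/2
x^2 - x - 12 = (x - 4)*(x + 3)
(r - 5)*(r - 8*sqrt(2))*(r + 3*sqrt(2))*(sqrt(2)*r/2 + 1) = sqrt(2)*r^4/2 - 4*r^3 - 5*sqrt(2)*r^3/2 - 29*sqrt(2)*r^2 + 20*r^2 - 48*r + 145*sqrt(2)*r + 240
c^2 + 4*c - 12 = (c - 2)*(c + 6)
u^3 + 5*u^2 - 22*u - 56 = (u - 4)*(u + 2)*(u + 7)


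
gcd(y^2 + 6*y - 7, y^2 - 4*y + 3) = y - 1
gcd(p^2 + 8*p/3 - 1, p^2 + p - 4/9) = p - 1/3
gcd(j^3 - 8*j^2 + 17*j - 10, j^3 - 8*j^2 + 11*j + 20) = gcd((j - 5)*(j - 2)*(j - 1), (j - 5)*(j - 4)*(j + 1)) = j - 5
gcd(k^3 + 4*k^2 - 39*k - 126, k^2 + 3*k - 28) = k + 7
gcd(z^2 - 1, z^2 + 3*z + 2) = z + 1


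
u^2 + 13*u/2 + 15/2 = (u + 3/2)*(u + 5)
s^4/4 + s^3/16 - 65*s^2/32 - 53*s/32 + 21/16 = (s/4 + 1/2)*(s - 3)*(s - 1/2)*(s + 7/4)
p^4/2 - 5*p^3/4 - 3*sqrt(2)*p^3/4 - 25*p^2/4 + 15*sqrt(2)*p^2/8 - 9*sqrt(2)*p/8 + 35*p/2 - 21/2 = (p/2 + sqrt(2))*(p - 3/2)*(p - 1)*(p - 7*sqrt(2)/2)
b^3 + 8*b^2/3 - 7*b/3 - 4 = (b - 4/3)*(b + 1)*(b + 3)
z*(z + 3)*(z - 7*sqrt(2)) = z^3 - 7*sqrt(2)*z^2 + 3*z^2 - 21*sqrt(2)*z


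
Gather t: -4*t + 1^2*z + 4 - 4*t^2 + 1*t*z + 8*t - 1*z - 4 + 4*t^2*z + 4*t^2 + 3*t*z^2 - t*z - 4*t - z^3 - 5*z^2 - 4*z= 4*t^2*z + 3*t*z^2 - z^3 - 5*z^2 - 4*z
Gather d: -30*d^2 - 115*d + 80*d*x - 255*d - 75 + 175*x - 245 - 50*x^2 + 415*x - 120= -30*d^2 + d*(80*x - 370) - 50*x^2 + 590*x - 440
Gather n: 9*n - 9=9*n - 9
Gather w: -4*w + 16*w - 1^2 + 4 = 12*w + 3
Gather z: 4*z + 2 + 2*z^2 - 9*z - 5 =2*z^2 - 5*z - 3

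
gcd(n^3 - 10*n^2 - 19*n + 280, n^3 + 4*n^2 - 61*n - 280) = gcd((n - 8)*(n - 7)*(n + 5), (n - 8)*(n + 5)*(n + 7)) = n^2 - 3*n - 40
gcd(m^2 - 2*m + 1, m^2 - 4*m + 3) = m - 1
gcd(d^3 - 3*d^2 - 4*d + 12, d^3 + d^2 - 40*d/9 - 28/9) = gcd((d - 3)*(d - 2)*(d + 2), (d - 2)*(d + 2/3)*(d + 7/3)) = d - 2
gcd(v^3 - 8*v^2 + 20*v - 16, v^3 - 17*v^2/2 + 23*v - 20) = v^2 - 6*v + 8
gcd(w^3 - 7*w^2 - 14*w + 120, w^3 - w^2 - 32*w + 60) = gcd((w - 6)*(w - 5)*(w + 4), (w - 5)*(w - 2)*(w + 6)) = w - 5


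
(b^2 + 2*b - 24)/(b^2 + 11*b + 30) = (b - 4)/(b + 5)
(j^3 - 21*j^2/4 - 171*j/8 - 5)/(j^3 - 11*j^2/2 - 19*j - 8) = (8*j^2 + 22*j + 5)/(4*(2*j^2 + 5*j + 2))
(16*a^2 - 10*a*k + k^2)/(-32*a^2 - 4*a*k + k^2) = (-2*a + k)/(4*a + k)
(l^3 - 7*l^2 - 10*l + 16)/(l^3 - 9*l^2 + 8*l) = (l + 2)/l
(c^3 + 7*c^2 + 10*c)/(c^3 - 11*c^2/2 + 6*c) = 2*(c^2 + 7*c + 10)/(2*c^2 - 11*c + 12)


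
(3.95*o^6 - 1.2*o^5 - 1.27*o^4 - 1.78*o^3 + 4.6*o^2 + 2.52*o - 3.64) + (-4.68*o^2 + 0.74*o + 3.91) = 3.95*o^6 - 1.2*o^5 - 1.27*o^4 - 1.78*o^3 - 0.0800000000000001*o^2 + 3.26*o + 0.27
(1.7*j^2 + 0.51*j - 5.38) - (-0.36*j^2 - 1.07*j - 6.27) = 2.06*j^2 + 1.58*j + 0.89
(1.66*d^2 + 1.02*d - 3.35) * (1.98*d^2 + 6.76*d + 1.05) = 3.2868*d^4 + 13.2412*d^3 + 2.0052*d^2 - 21.575*d - 3.5175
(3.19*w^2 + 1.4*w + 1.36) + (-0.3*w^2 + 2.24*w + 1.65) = 2.89*w^2 + 3.64*w + 3.01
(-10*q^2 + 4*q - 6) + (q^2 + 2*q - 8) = -9*q^2 + 6*q - 14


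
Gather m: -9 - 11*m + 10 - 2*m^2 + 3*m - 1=-2*m^2 - 8*m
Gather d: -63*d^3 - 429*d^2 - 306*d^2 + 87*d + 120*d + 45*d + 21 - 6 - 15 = -63*d^3 - 735*d^2 + 252*d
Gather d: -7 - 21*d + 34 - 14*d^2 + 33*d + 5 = -14*d^2 + 12*d + 32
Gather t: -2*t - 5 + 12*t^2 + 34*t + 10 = 12*t^2 + 32*t + 5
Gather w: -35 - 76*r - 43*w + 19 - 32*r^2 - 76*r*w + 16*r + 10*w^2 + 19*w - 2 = -32*r^2 - 60*r + 10*w^2 + w*(-76*r - 24) - 18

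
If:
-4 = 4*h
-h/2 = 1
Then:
No Solution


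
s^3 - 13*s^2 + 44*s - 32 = (s - 8)*(s - 4)*(s - 1)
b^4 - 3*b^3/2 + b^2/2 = b^2*(b - 1)*(b - 1/2)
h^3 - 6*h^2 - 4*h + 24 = (h - 6)*(h - 2)*(h + 2)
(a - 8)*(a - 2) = a^2 - 10*a + 16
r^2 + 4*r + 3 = (r + 1)*(r + 3)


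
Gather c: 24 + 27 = 51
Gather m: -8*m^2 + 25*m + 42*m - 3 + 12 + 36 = -8*m^2 + 67*m + 45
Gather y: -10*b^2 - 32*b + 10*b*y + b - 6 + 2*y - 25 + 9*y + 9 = -10*b^2 - 31*b + y*(10*b + 11) - 22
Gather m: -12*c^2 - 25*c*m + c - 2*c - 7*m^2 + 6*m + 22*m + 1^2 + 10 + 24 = -12*c^2 - c - 7*m^2 + m*(28 - 25*c) + 35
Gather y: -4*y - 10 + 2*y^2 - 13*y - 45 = 2*y^2 - 17*y - 55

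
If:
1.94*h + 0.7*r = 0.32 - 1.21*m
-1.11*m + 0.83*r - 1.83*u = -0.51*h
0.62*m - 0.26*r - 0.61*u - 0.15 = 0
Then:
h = -43.3602393476189*u - 3.43973947117591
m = 29.7861404313905*u + 2.56906837999082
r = 68.6823348748544*u + 5.54931690613196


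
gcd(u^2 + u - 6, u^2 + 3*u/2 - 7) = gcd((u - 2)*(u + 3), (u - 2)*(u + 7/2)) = u - 2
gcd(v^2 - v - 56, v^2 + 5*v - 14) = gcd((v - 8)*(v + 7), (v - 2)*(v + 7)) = v + 7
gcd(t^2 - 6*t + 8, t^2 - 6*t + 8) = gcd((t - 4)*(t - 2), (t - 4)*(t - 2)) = t^2 - 6*t + 8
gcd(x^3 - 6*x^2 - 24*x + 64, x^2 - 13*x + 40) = x - 8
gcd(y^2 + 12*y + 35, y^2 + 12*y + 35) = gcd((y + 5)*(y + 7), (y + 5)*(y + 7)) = y^2 + 12*y + 35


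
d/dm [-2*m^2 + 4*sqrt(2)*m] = -4*m + 4*sqrt(2)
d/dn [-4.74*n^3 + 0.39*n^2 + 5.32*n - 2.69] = -14.22*n^2 + 0.78*n + 5.32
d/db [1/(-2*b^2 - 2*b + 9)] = 2*(2*b + 1)/(2*b^2 + 2*b - 9)^2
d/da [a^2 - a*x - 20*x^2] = 2*a - x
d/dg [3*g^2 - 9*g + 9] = 6*g - 9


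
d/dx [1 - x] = -1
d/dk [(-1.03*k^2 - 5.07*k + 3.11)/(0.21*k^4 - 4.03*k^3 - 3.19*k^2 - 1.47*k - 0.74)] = (0.4326*k^5 - 0.956799999999999*k^4 - 43.4766*k^3 + 22.9407*k^2 + 21.3662*k + 8.3235)/(0.0441*k^8 - 1.6926*k^7 + 14.9011*k^6 + 25.094*k^5 + 21.7135*k^4 + 15.343*k^3 + 6.8821*k^2 + 2.1756*k + 0.5476)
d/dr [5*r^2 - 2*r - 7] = 10*r - 2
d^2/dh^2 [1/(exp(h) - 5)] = (exp(h) + 5)*exp(h)/(exp(h) - 5)^3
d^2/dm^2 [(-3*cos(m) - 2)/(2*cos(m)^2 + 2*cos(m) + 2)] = (27*(1 - cos(2*m))^2*cos(m) + 5*(1 - cos(2*m))^2 - 32*cos(m) - 22*cos(2*m) + 6*cos(3*m) - 6*cos(5*m) - 18)/(2*cos(m) + cos(2*m) + 3)^3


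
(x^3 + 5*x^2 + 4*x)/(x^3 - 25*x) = (x^2 + 5*x + 4)/(x^2 - 25)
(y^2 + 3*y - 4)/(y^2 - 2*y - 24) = (y - 1)/(y - 6)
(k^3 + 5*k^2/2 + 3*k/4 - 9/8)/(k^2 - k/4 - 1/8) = (4*k^2 + 12*k + 9)/(4*k + 1)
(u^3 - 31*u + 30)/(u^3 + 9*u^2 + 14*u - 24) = (u - 5)/(u + 4)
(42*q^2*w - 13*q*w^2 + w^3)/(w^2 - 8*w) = (42*q^2 - 13*q*w + w^2)/(w - 8)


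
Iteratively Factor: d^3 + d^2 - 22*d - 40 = (d - 5)*(d^2 + 6*d + 8) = (d - 5)*(d + 2)*(d + 4)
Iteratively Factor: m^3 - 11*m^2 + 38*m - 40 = (m - 2)*(m^2 - 9*m + 20) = (m - 4)*(m - 2)*(m - 5)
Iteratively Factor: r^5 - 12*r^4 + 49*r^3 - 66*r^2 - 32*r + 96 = (r - 4)*(r^4 - 8*r^3 + 17*r^2 + 2*r - 24) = (r - 4)*(r - 3)*(r^3 - 5*r^2 + 2*r + 8) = (r - 4)*(r - 3)*(r + 1)*(r^2 - 6*r + 8) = (r - 4)*(r - 3)*(r - 2)*(r + 1)*(r - 4)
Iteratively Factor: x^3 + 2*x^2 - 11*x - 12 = (x - 3)*(x^2 + 5*x + 4) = (x - 3)*(x + 1)*(x + 4)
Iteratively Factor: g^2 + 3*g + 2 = (g + 1)*(g + 2)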